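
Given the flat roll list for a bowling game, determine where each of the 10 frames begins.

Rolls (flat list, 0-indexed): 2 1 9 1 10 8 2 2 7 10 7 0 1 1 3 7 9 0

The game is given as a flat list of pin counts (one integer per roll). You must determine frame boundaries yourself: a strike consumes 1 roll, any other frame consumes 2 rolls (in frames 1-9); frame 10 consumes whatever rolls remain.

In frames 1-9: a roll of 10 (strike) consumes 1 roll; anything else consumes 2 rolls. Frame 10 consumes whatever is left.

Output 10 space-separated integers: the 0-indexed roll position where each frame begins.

Frame 1 starts at roll index 0: rolls=2,1 (sum=3), consumes 2 rolls
Frame 2 starts at roll index 2: rolls=9,1 (sum=10), consumes 2 rolls
Frame 3 starts at roll index 4: roll=10 (strike), consumes 1 roll
Frame 4 starts at roll index 5: rolls=8,2 (sum=10), consumes 2 rolls
Frame 5 starts at roll index 7: rolls=2,7 (sum=9), consumes 2 rolls
Frame 6 starts at roll index 9: roll=10 (strike), consumes 1 roll
Frame 7 starts at roll index 10: rolls=7,0 (sum=7), consumes 2 rolls
Frame 8 starts at roll index 12: rolls=1,1 (sum=2), consumes 2 rolls
Frame 9 starts at roll index 14: rolls=3,7 (sum=10), consumes 2 rolls
Frame 10 starts at roll index 16: 2 remaining rolls

Answer: 0 2 4 5 7 9 10 12 14 16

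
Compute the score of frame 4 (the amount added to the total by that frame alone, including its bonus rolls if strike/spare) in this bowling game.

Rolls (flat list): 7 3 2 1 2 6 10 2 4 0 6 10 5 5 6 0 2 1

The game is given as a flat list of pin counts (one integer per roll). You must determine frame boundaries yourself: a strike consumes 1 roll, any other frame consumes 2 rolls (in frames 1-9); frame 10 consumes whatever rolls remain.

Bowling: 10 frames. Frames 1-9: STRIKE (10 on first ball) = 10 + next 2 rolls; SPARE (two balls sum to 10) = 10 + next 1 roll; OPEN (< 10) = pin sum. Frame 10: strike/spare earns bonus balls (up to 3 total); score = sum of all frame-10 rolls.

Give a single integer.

Frame 1: SPARE (7+3=10). 10 + next roll (2) = 12. Cumulative: 12
Frame 2: OPEN (2+1=3). Cumulative: 15
Frame 3: OPEN (2+6=8). Cumulative: 23
Frame 4: STRIKE. 10 + next two rolls (2+4) = 16. Cumulative: 39
Frame 5: OPEN (2+4=6). Cumulative: 45
Frame 6: OPEN (0+6=6). Cumulative: 51

Answer: 16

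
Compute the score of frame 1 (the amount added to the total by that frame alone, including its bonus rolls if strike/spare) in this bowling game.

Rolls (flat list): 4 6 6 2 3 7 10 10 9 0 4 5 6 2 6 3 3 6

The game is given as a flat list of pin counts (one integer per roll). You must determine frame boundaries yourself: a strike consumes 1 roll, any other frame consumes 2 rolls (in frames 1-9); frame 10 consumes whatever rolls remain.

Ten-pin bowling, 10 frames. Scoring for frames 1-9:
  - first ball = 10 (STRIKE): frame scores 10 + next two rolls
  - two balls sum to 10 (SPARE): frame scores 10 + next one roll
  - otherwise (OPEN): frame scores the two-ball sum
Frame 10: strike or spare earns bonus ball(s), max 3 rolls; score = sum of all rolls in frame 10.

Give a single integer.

Answer: 16

Derivation:
Frame 1: SPARE (4+6=10). 10 + next roll (6) = 16. Cumulative: 16
Frame 2: OPEN (6+2=8). Cumulative: 24
Frame 3: SPARE (3+7=10). 10 + next roll (10) = 20. Cumulative: 44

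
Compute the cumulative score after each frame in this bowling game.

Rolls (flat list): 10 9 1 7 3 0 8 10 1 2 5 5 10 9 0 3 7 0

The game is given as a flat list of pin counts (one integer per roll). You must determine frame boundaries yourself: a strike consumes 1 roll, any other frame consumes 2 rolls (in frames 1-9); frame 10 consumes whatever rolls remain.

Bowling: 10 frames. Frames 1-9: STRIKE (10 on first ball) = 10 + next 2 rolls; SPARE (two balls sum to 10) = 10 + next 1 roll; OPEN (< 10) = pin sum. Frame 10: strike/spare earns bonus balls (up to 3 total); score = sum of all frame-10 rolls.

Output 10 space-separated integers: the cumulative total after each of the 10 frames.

Frame 1: STRIKE. 10 + next two rolls (9+1) = 20. Cumulative: 20
Frame 2: SPARE (9+1=10). 10 + next roll (7) = 17. Cumulative: 37
Frame 3: SPARE (7+3=10). 10 + next roll (0) = 10. Cumulative: 47
Frame 4: OPEN (0+8=8). Cumulative: 55
Frame 5: STRIKE. 10 + next two rolls (1+2) = 13. Cumulative: 68
Frame 6: OPEN (1+2=3). Cumulative: 71
Frame 7: SPARE (5+5=10). 10 + next roll (10) = 20. Cumulative: 91
Frame 8: STRIKE. 10 + next two rolls (9+0) = 19. Cumulative: 110
Frame 9: OPEN (9+0=9). Cumulative: 119
Frame 10: SPARE. Sum of all frame-10 rolls (3+7+0) = 10. Cumulative: 129

Answer: 20 37 47 55 68 71 91 110 119 129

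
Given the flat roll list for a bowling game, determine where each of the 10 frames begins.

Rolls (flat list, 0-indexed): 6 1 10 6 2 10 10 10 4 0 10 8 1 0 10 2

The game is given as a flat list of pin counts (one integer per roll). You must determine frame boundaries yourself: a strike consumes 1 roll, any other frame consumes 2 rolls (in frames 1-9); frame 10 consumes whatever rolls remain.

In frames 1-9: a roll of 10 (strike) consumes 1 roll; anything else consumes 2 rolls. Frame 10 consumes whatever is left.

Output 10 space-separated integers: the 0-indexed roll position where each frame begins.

Answer: 0 2 3 5 6 7 8 10 11 13

Derivation:
Frame 1 starts at roll index 0: rolls=6,1 (sum=7), consumes 2 rolls
Frame 2 starts at roll index 2: roll=10 (strike), consumes 1 roll
Frame 3 starts at roll index 3: rolls=6,2 (sum=8), consumes 2 rolls
Frame 4 starts at roll index 5: roll=10 (strike), consumes 1 roll
Frame 5 starts at roll index 6: roll=10 (strike), consumes 1 roll
Frame 6 starts at roll index 7: roll=10 (strike), consumes 1 roll
Frame 7 starts at roll index 8: rolls=4,0 (sum=4), consumes 2 rolls
Frame 8 starts at roll index 10: roll=10 (strike), consumes 1 roll
Frame 9 starts at roll index 11: rolls=8,1 (sum=9), consumes 2 rolls
Frame 10 starts at roll index 13: 3 remaining rolls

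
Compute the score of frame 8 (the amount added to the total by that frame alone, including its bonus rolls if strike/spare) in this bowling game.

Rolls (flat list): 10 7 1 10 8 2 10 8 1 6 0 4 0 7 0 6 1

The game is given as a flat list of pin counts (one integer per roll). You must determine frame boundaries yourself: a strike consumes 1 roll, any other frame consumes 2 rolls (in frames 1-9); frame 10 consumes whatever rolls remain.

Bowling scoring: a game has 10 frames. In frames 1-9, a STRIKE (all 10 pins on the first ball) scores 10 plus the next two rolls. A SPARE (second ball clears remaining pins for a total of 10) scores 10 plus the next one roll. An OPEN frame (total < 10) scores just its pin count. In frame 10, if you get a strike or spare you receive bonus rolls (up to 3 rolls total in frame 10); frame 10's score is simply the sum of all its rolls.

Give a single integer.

Answer: 4

Derivation:
Frame 1: STRIKE. 10 + next two rolls (7+1) = 18. Cumulative: 18
Frame 2: OPEN (7+1=8). Cumulative: 26
Frame 3: STRIKE. 10 + next two rolls (8+2) = 20. Cumulative: 46
Frame 4: SPARE (8+2=10). 10 + next roll (10) = 20. Cumulative: 66
Frame 5: STRIKE. 10 + next two rolls (8+1) = 19. Cumulative: 85
Frame 6: OPEN (8+1=9). Cumulative: 94
Frame 7: OPEN (6+0=6). Cumulative: 100
Frame 8: OPEN (4+0=4). Cumulative: 104
Frame 9: OPEN (7+0=7). Cumulative: 111
Frame 10: OPEN. Sum of all frame-10 rolls (6+1) = 7. Cumulative: 118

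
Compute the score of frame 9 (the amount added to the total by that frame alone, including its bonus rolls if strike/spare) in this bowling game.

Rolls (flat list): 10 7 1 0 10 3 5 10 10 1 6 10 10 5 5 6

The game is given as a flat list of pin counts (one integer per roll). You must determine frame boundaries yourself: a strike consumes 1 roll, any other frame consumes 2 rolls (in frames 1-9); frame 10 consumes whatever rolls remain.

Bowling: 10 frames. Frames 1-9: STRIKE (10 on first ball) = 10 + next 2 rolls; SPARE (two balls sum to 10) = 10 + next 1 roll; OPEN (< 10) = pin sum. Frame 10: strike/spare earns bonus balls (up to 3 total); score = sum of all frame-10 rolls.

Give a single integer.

Answer: 20

Derivation:
Frame 1: STRIKE. 10 + next two rolls (7+1) = 18. Cumulative: 18
Frame 2: OPEN (7+1=8). Cumulative: 26
Frame 3: SPARE (0+10=10). 10 + next roll (3) = 13. Cumulative: 39
Frame 4: OPEN (3+5=8). Cumulative: 47
Frame 5: STRIKE. 10 + next two rolls (10+1) = 21. Cumulative: 68
Frame 6: STRIKE. 10 + next two rolls (1+6) = 17. Cumulative: 85
Frame 7: OPEN (1+6=7). Cumulative: 92
Frame 8: STRIKE. 10 + next two rolls (10+5) = 25. Cumulative: 117
Frame 9: STRIKE. 10 + next two rolls (5+5) = 20. Cumulative: 137
Frame 10: SPARE. Sum of all frame-10 rolls (5+5+6) = 16. Cumulative: 153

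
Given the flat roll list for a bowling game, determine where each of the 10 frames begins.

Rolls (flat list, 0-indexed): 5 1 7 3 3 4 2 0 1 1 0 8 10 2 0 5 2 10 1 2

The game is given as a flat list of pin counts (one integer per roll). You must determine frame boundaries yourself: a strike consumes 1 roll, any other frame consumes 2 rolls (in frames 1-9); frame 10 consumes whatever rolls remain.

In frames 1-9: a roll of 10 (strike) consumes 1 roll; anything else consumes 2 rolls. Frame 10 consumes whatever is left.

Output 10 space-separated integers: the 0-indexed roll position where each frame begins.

Answer: 0 2 4 6 8 10 12 13 15 17

Derivation:
Frame 1 starts at roll index 0: rolls=5,1 (sum=6), consumes 2 rolls
Frame 2 starts at roll index 2: rolls=7,3 (sum=10), consumes 2 rolls
Frame 3 starts at roll index 4: rolls=3,4 (sum=7), consumes 2 rolls
Frame 4 starts at roll index 6: rolls=2,0 (sum=2), consumes 2 rolls
Frame 5 starts at roll index 8: rolls=1,1 (sum=2), consumes 2 rolls
Frame 6 starts at roll index 10: rolls=0,8 (sum=8), consumes 2 rolls
Frame 7 starts at roll index 12: roll=10 (strike), consumes 1 roll
Frame 8 starts at roll index 13: rolls=2,0 (sum=2), consumes 2 rolls
Frame 9 starts at roll index 15: rolls=5,2 (sum=7), consumes 2 rolls
Frame 10 starts at roll index 17: 3 remaining rolls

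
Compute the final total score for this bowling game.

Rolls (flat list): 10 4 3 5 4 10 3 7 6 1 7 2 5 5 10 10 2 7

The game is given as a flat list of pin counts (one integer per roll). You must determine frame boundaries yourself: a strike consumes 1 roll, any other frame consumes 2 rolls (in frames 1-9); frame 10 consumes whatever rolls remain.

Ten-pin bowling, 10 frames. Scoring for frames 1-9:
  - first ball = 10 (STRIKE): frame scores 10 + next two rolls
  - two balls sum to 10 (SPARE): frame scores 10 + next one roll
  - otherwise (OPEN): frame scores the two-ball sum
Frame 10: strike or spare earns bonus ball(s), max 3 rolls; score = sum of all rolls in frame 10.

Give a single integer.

Answer: 146

Derivation:
Frame 1: STRIKE. 10 + next two rolls (4+3) = 17. Cumulative: 17
Frame 2: OPEN (4+3=7). Cumulative: 24
Frame 3: OPEN (5+4=9). Cumulative: 33
Frame 4: STRIKE. 10 + next two rolls (3+7) = 20. Cumulative: 53
Frame 5: SPARE (3+7=10). 10 + next roll (6) = 16. Cumulative: 69
Frame 6: OPEN (6+1=7). Cumulative: 76
Frame 7: OPEN (7+2=9). Cumulative: 85
Frame 8: SPARE (5+5=10). 10 + next roll (10) = 20. Cumulative: 105
Frame 9: STRIKE. 10 + next two rolls (10+2) = 22. Cumulative: 127
Frame 10: STRIKE. Sum of all frame-10 rolls (10+2+7) = 19. Cumulative: 146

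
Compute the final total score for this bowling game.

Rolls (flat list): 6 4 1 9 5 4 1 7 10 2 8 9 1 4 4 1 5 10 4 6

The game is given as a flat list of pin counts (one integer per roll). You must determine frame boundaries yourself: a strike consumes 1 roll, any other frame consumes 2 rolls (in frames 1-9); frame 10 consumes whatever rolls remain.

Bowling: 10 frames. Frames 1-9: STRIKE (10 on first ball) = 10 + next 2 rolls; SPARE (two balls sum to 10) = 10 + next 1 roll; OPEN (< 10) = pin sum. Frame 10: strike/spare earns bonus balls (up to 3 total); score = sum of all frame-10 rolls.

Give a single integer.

Frame 1: SPARE (6+4=10). 10 + next roll (1) = 11. Cumulative: 11
Frame 2: SPARE (1+9=10). 10 + next roll (5) = 15. Cumulative: 26
Frame 3: OPEN (5+4=9). Cumulative: 35
Frame 4: OPEN (1+7=8). Cumulative: 43
Frame 5: STRIKE. 10 + next two rolls (2+8) = 20. Cumulative: 63
Frame 6: SPARE (2+8=10). 10 + next roll (9) = 19. Cumulative: 82
Frame 7: SPARE (9+1=10). 10 + next roll (4) = 14. Cumulative: 96
Frame 8: OPEN (4+4=8). Cumulative: 104
Frame 9: OPEN (1+5=6). Cumulative: 110
Frame 10: STRIKE. Sum of all frame-10 rolls (10+4+6) = 20. Cumulative: 130

Answer: 130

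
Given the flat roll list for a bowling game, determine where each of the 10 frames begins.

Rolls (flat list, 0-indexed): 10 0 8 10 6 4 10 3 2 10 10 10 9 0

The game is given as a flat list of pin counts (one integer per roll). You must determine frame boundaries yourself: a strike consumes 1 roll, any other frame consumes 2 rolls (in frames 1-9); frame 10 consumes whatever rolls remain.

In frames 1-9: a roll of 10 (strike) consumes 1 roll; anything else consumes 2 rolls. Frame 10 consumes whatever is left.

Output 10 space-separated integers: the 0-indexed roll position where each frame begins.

Frame 1 starts at roll index 0: roll=10 (strike), consumes 1 roll
Frame 2 starts at roll index 1: rolls=0,8 (sum=8), consumes 2 rolls
Frame 3 starts at roll index 3: roll=10 (strike), consumes 1 roll
Frame 4 starts at roll index 4: rolls=6,4 (sum=10), consumes 2 rolls
Frame 5 starts at roll index 6: roll=10 (strike), consumes 1 roll
Frame 6 starts at roll index 7: rolls=3,2 (sum=5), consumes 2 rolls
Frame 7 starts at roll index 9: roll=10 (strike), consumes 1 roll
Frame 8 starts at roll index 10: roll=10 (strike), consumes 1 roll
Frame 9 starts at roll index 11: roll=10 (strike), consumes 1 roll
Frame 10 starts at roll index 12: 2 remaining rolls

Answer: 0 1 3 4 6 7 9 10 11 12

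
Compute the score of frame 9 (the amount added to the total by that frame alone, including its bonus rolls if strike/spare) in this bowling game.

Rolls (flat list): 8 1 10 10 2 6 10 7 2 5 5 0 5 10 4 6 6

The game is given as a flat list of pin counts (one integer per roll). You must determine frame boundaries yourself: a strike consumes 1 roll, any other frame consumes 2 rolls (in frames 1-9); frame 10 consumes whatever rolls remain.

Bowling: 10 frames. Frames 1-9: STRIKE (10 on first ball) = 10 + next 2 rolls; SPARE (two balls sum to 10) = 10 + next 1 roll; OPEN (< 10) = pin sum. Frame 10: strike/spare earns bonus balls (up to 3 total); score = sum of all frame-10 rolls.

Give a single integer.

Frame 1: OPEN (8+1=9). Cumulative: 9
Frame 2: STRIKE. 10 + next two rolls (10+2) = 22. Cumulative: 31
Frame 3: STRIKE. 10 + next two rolls (2+6) = 18. Cumulative: 49
Frame 4: OPEN (2+6=8). Cumulative: 57
Frame 5: STRIKE. 10 + next two rolls (7+2) = 19. Cumulative: 76
Frame 6: OPEN (7+2=9). Cumulative: 85
Frame 7: SPARE (5+5=10). 10 + next roll (0) = 10. Cumulative: 95
Frame 8: OPEN (0+5=5). Cumulative: 100
Frame 9: STRIKE. 10 + next two rolls (4+6) = 20. Cumulative: 120
Frame 10: SPARE. Sum of all frame-10 rolls (4+6+6) = 16. Cumulative: 136

Answer: 20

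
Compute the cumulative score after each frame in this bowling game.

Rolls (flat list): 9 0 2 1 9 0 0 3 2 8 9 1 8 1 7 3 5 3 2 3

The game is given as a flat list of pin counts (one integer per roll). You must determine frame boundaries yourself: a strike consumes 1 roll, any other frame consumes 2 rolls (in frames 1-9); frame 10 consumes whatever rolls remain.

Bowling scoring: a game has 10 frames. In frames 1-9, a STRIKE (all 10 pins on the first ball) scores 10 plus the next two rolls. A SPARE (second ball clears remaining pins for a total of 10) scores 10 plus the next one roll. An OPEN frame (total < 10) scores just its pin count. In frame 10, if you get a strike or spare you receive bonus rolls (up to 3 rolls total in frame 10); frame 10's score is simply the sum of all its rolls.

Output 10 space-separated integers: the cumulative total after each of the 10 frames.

Answer: 9 12 21 24 43 61 70 85 93 98

Derivation:
Frame 1: OPEN (9+0=9). Cumulative: 9
Frame 2: OPEN (2+1=3). Cumulative: 12
Frame 3: OPEN (9+0=9). Cumulative: 21
Frame 4: OPEN (0+3=3). Cumulative: 24
Frame 5: SPARE (2+8=10). 10 + next roll (9) = 19. Cumulative: 43
Frame 6: SPARE (9+1=10). 10 + next roll (8) = 18. Cumulative: 61
Frame 7: OPEN (8+1=9). Cumulative: 70
Frame 8: SPARE (7+3=10). 10 + next roll (5) = 15. Cumulative: 85
Frame 9: OPEN (5+3=8). Cumulative: 93
Frame 10: OPEN. Sum of all frame-10 rolls (2+3) = 5. Cumulative: 98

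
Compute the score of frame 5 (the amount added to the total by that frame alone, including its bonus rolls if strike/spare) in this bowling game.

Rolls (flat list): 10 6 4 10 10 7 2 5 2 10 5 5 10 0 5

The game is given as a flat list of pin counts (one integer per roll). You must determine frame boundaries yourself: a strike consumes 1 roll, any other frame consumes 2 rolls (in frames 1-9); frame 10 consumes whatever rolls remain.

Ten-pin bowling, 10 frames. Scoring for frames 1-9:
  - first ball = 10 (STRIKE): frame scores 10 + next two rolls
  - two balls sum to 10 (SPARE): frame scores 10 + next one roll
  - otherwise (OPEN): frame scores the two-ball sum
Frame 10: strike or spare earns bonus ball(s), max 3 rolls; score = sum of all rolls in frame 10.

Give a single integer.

Frame 1: STRIKE. 10 + next two rolls (6+4) = 20. Cumulative: 20
Frame 2: SPARE (6+4=10). 10 + next roll (10) = 20. Cumulative: 40
Frame 3: STRIKE. 10 + next two rolls (10+7) = 27. Cumulative: 67
Frame 4: STRIKE. 10 + next two rolls (7+2) = 19. Cumulative: 86
Frame 5: OPEN (7+2=9). Cumulative: 95
Frame 6: OPEN (5+2=7). Cumulative: 102
Frame 7: STRIKE. 10 + next two rolls (5+5) = 20. Cumulative: 122

Answer: 9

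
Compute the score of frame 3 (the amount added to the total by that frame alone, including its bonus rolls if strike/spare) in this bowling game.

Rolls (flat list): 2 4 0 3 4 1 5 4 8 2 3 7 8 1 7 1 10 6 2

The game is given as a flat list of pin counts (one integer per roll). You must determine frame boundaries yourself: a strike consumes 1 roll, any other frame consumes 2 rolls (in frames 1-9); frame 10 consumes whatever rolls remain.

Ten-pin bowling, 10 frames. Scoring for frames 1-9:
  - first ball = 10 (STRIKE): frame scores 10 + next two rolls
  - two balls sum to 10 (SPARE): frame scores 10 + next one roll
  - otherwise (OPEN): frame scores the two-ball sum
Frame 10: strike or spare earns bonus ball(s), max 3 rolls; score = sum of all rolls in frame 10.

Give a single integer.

Frame 1: OPEN (2+4=6). Cumulative: 6
Frame 2: OPEN (0+3=3). Cumulative: 9
Frame 3: OPEN (4+1=5). Cumulative: 14
Frame 4: OPEN (5+4=9). Cumulative: 23
Frame 5: SPARE (8+2=10). 10 + next roll (3) = 13. Cumulative: 36

Answer: 5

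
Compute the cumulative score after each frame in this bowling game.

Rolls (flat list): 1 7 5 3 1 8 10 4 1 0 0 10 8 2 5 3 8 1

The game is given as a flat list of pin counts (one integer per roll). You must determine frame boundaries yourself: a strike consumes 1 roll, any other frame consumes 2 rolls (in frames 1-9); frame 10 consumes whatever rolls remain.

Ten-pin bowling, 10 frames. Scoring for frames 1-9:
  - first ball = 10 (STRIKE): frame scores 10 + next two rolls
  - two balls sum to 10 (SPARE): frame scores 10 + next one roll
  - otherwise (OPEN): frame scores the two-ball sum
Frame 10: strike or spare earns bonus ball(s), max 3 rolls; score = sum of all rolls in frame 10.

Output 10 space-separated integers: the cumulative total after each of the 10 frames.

Frame 1: OPEN (1+7=8). Cumulative: 8
Frame 2: OPEN (5+3=8). Cumulative: 16
Frame 3: OPEN (1+8=9). Cumulative: 25
Frame 4: STRIKE. 10 + next two rolls (4+1) = 15. Cumulative: 40
Frame 5: OPEN (4+1=5). Cumulative: 45
Frame 6: OPEN (0+0=0). Cumulative: 45
Frame 7: STRIKE. 10 + next two rolls (8+2) = 20. Cumulative: 65
Frame 8: SPARE (8+2=10). 10 + next roll (5) = 15. Cumulative: 80
Frame 9: OPEN (5+3=8). Cumulative: 88
Frame 10: OPEN. Sum of all frame-10 rolls (8+1) = 9. Cumulative: 97

Answer: 8 16 25 40 45 45 65 80 88 97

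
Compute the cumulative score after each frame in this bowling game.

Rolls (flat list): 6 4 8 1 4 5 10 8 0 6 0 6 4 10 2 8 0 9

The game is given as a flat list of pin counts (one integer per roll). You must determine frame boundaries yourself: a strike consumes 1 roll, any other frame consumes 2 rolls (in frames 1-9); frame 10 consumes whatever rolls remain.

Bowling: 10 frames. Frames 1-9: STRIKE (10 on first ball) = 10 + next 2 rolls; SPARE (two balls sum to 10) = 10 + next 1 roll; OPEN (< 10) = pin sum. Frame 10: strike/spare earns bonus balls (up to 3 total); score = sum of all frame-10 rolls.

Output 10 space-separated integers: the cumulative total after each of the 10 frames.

Answer: 18 27 36 54 62 68 88 108 118 127

Derivation:
Frame 1: SPARE (6+4=10). 10 + next roll (8) = 18. Cumulative: 18
Frame 2: OPEN (8+1=9). Cumulative: 27
Frame 3: OPEN (4+5=9). Cumulative: 36
Frame 4: STRIKE. 10 + next two rolls (8+0) = 18. Cumulative: 54
Frame 5: OPEN (8+0=8). Cumulative: 62
Frame 6: OPEN (6+0=6). Cumulative: 68
Frame 7: SPARE (6+4=10). 10 + next roll (10) = 20. Cumulative: 88
Frame 8: STRIKE. 10 + next two rolls (2+8) = 20. Cumulative: 108
Frame 9: SPARE (2+8=10). 10 + next roll (0) = 10. Cumulative: 118
Frame 10: OPEN. Sum of all frame-10 rolls (0+9) = 9. Cumulative: 127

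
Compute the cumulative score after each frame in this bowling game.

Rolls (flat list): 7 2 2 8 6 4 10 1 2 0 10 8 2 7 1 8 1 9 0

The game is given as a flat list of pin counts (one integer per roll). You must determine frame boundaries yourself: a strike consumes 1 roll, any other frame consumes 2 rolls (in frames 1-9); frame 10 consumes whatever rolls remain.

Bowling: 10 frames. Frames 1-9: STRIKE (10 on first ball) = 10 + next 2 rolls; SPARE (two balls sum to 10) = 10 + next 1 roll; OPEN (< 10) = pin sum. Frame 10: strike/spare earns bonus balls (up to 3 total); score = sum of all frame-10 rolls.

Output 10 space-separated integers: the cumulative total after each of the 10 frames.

Answer: 9 25 45 58 61 79 96 104 113 122

Derivation:
Frame 1: OPEN (7+2=9). Cumulative: 9
Frame 2: SPARE (2+8=10). 10 + next roll (6) = 16. Cumulative: 25
Frame 3: SPARE (6+4=10). 10 + next roll (10) = 20. Cumulative: 45
Frame 4: STRIKE. 10 + next two rolls (1+2) = 13. Cumulative: 58
Frame 5: OPEN (1+2=3). Cumulative: 61
Frame 6: SPARE (0+10=10). 10 + next roll (8) = 18. Cumulative: 79
Frame 7: SPARE (8+2=10). 10 + next roll (7) = 17. Cumulative: 96
Frame 8: OPEN (7+1=8). Cumulative: 104
Frame 9: OPEN (8+1=9). Cumulative: 113
Frame 10: OPEN. Sum of all frame-10 rolls (9+0) = 9. Cumulative: 122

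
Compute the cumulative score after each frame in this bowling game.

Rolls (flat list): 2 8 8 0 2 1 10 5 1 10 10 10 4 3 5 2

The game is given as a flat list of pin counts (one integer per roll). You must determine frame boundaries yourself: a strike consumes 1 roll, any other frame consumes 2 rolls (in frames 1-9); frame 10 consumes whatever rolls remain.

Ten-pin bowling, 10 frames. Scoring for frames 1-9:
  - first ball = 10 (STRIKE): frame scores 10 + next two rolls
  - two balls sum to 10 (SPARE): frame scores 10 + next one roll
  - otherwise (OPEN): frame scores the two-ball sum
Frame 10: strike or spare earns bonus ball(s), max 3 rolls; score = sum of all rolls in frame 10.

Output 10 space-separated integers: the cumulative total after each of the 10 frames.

Frame 1: SPARE (2+8=10). 10 + next roll (8) = 18. Cumulative: 18
Frame 2: OPEN (8+0=8). Cumulative: 26
Frame 3: OPEN (2+1=3). Cumulative: 29
Frame 4: STRIKE. 10 + next two rolls (5+1) = 16. Cumulative: 45
Frame 5: OPEN (5+1=6). Cumulative: 51
Frame 6: STRIKE. 10 + next two rolls (10+10) = 30. Cumulative: 81
Frame 7: STRIKE. 10 + next two rolls (10+4) = 24. Cumulative: 105
Frame 8: STRIKE. 10 + next two rolls (4+3) = 17. Cumulative: 122
Frame 9: OPEN (4+3=7). Cumulative: 129
Frame 10: OPEN. Sum of all frame-10 rolls (5+2) = 7. Cumulative: 136

Answer: 18 26 29 45 51 81 105 122 129 136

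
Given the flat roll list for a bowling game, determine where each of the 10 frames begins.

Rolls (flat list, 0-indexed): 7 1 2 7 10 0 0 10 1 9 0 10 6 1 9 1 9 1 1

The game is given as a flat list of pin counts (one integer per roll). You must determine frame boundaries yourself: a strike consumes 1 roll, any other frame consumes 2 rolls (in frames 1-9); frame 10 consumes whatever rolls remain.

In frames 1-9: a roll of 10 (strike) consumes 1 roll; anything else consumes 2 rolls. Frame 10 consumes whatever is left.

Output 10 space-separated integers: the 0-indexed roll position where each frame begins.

Frame 1 starts at roll index 0: rolls=7,1 (sum=8), consumes 2 rolls
Frame 2 starts at roll index 2: rolls=2,7 (sum=9), consumes 2 rolls
Frame 3 starts at roll index 4: roll=10 (strike), consumes 1 roll
Frame 4 starts at roll index 5: rolls=0,0 (sum=0), consumes 2 rolls
Frame 5 starts at roll index 7: roll=10 (strike), consumes 1 roll
Frame 6 starts at roll index 8: rolls=1,9 (sum=10), consumes 2 rolls
Frame 7 starts at roll index 10: rolls=0,10 (sum=10), consumes 2 rolls
Frame 8 starts at roll index 12: rolls=6,1 (sum=7), consumes 2 rolls
Frame 9 starts at roll index 14: rolls=9,1 (sum=10), consumes 2 rolls
Frame 10 starts at roll index 16: 3 remaining rolls

Answer: 0 2 4 5 7 8 10 12 14 16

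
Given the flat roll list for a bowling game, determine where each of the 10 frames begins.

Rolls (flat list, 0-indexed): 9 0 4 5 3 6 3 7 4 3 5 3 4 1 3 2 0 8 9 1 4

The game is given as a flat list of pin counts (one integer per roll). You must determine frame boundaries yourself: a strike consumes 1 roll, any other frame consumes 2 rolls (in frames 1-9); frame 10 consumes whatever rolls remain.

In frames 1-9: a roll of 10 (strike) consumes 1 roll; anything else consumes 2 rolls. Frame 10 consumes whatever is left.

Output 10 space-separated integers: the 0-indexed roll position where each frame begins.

Answer: 0 2 4 6 8 10 12 14 16 18

Derivation:
Frame 1 starts at roll index 0: rolls=9,0 (sum=9), consumes 2 rolls
Frame 2 starts at roll index 2: rolls=4,5 (sum=9), consumes 2 rolls
Frame 3 starts at roll index 4: rolls=3,6 (sum=9), consumes 2 rolls
Frame 4 starts at roll index 6: rolls=3,7 (sum=10), consumes 2 rolls
Frame 5 starts at roll index 8: rolls=4,3 (sum=7), consumes 2 rolls
Frame 6 starts at roll index 10: rolls=5,3 (sum=8), consumes 2 rolls
Frame 7 starts at roll index 12: rolls=4,1 (sum=5), consumes 2 rolls
Frame 8 starts at roll index 14: rolls=3,2 (sum=5), consumes 2 rolls
Frame 9 starts at roll index 16: rolls=0,8 (sum=8), consumes 2 rolls
Frame 10 starts at roll index 18: 3 remaining rolls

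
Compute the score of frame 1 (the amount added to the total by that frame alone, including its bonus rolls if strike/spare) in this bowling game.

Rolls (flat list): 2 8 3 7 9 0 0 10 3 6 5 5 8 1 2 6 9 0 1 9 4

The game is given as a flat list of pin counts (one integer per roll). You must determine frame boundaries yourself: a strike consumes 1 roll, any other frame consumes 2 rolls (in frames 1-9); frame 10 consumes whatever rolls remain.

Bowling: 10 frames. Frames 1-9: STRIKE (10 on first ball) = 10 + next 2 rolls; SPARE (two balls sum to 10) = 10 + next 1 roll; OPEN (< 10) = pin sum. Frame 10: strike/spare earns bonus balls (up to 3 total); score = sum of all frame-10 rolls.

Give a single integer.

Frame 1: SPARE (2+8=10). 10 + next roll (3) = 13. Cumulative: 13
Frame 2: SPARE (3+7=10). 10 + next roll (9) = 19. Cumulative: 32
Frame 3: OPEN (9+0=9). Cumulative: 41

Answer: 13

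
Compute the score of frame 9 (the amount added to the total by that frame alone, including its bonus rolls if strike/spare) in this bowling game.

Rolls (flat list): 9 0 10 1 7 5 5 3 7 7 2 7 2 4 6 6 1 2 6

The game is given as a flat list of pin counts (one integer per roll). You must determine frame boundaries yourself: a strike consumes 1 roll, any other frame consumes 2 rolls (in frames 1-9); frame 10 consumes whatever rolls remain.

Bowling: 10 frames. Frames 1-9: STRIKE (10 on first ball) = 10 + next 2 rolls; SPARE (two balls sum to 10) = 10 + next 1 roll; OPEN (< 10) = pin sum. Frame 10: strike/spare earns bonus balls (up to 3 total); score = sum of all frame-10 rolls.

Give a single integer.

Frame 1: OPEN (9+0=9). Cumulative: 9
Frame 2: STRIKE. 10 + next two rolls (1+7) = 18. Cumulative: 27
Frame 3: OPEN (1+7=8). Cumulative: 35
Frame 4: SPARE (5+5=10). 10 + next roll (3) = 13. Cumulative: 48
Frame 5: SPARE (3+7=10). 10 + next roll (7) = 17. Cumulative: 65
Frame 6: OPEN (7+2=9). Cumulative: 74
Frame 7: OPEN (7+2=9). Cumulative: 83
Frame 8: SPARE (4+6=10). 10 + next roll (6) = 16. Cumulative: 99
Frame 9: OPEN (6+1=7). Cumulative: 106
Frame 10: OPEN. Sum of all frame-10 rolls (2+6) = 8. Cumulative: 114

Answer: 7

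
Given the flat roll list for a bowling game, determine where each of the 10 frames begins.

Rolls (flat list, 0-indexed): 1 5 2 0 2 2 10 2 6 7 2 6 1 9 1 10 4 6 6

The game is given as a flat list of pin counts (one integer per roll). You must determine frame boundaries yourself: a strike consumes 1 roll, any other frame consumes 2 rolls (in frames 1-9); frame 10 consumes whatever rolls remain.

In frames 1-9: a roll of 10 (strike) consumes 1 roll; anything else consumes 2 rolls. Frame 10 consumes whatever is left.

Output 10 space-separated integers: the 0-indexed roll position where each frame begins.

Answer: 0 2 4 6 7 9 11 13 15 16

Derivation:
Frame 1 starts at roll index 0: rolls=1,5 (sum=6), consumes 2 rolls
Frame 2 starts at roll index 2: rolls=2,0 (sum=2), consumes 2 rolls
Frame 3 starts at roll index 4: rolls=2,2 (sum=4), consumes 2 rolls
Frame 4 starts at roll index 6: roll=10 (strike), consumes 1 roll
Frame 5 starts at roll index 7: rolls=2,6 (sum=8), consumes 2 rolls
Frame 6 starts at roll index 9: rolls=7,2 (sum=9), consumes 2 rolls
Frame 7 starts at roll index 11: rolls=6,1 (sum=7), consumes 2 rolls
Frame 8 starts at roll index 13: rolls=9,1 (sum=10), consumes 2 rolls
Frame 9 starts at roll index 15: roll=10 (strike), consumes 1 roll
Frame 10 starts at roll index 16: 3 remaining rolls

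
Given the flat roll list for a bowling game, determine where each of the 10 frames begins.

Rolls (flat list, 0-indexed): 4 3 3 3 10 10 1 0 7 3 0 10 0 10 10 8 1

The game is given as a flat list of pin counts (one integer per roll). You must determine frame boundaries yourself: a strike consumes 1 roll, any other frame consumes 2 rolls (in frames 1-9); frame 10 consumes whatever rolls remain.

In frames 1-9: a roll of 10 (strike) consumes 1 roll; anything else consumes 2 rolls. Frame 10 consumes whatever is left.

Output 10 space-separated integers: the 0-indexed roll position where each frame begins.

Answer: 0 2 4 5 6 8 10 12 14 15

Derivation:
Frame 1 starts at roll index 0: rolls=4,3 (sum=7), consumes 2 rolls
Frame 2 starts at roll index 2: rolls=3,3 (sum=6), consumes 2 rolls
Frame 3 starts at roll index 4: roll=10 (strike), consumes 1 roll
Frame 4 starts at roll index 5: roll=10 (strike), consumes 1 roll
Frame 5 starts at roll index 6: rolls=1,0 (sum=1), consumes 2 rolls
Frame 6 starts at roll index 8: rolls=7,3 (sum=10), consumes 2 rolls
Frame 7 starts at roll index 10: rolls=0,10 (sum=10), consumes 2 rolls
Frame 8 starts at roll index 12: rolls=0,10 (sum=10), consumes 2 rolls
Frame 9 starts at roll index 14: roll=10 (strike), consumes 1 roll
Frame 10 starts at roll index 15: 2 remaining rolls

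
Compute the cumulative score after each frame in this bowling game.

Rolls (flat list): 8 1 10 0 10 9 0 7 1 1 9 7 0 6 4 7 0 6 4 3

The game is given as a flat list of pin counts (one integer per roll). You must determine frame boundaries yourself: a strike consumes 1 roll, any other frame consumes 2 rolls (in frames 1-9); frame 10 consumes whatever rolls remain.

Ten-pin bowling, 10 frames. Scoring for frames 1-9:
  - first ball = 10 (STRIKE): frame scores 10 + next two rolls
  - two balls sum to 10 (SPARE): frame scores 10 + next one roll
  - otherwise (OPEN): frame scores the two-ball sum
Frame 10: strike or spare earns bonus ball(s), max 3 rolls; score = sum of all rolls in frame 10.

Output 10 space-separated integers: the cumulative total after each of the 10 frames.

Answer: 9 29 48 57 65 82 89 106 113 126

Derivation:
Frame 1: OPEN (8+1=9). Cumulative: 9
Frame 2: STRIKE. 10 + next two rolls (0+10) = 20. Cumulative: 29
Frame 3: SPARE (0+10=10). 10 + next roll (9) = 19. Cumulative: 48
Frame 4: OPEN (9+0=9). Cumulative: 57
Frame 5: OPEN (7+1=8). Cumulative: 65
Frame 6: SPARE (1+9=10). 10 + next roll (7) = 17. Cumulative: 82
Frame 7: OPEN (7+0=7). Cumulative: 89
Frame 8: SPARE (6+4=10). 10 + next roll (7) = 17. Cumulative: 106
Frame 9: OPEN (7+0=7). Cumulative: 113
Frame 10: SPARE. Sum of all frame-10 rolls (6+4+3) = 13. Cumulative: 126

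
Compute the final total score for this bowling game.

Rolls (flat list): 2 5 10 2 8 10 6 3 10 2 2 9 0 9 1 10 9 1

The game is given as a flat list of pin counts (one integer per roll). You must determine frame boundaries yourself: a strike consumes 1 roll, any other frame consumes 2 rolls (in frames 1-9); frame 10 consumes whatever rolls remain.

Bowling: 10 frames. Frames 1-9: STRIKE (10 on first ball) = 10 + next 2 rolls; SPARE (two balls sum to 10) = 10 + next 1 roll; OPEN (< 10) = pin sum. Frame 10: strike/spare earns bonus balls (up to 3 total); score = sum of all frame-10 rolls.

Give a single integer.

Answer: 142

Derivation:
Frame 1: OPEN (2+5=7). Cumulative: 7
Frame 2: STRIKE. 10 + next two rolls (2+8) = 20. Cumulative: 27
Frame 3: SPARE (2+8=10). 10 + next roll (10) = 20. Cumulative: 47
Frame 4: STRIKE. 10 + next two rolls (6+3) = 19. Cumulative: 66
Frame 5: OPEN (6+3=9). Cumulative: 75
Frame 6: STRIKE. 10 + next two rolls (2+2) = 14. Cumulative: 89
Frame 7: OPEN (2+2=4). Cumulative: 93
Frame 8: OPEN (9+0=9). Cumulative: 102
Frame 9: SPARE (9+1=10). 10 + next roll (10) = 20. Cumulative: 122
Frame 10: STRIKE. Sum of all frame-10 rolls (10+9+1) = 20. Cumulative: 142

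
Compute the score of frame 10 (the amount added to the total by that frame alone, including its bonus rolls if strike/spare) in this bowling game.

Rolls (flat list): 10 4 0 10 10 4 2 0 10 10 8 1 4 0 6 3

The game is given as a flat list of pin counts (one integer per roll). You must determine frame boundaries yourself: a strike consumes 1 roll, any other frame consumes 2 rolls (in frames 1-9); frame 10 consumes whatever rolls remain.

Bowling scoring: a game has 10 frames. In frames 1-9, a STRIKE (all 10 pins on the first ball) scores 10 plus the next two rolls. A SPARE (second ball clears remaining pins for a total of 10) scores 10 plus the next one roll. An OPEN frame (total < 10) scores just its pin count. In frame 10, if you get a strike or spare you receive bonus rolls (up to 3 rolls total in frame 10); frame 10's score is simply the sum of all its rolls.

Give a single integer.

Frame 1: STRIKE. 10 + next two rolls (4+0) = 14. Cumulative: 14
Frame 2: OPEN (4+0=4). Cumulative: 18
Frame 3: STRIKE. 10 + next two rolls (10+4) = 24. Cumulative: 42
Frame 4: STRIKE. 10 + next two rolls (4+2) = 16. Cumulative: 58
Frame 5: OPEN (4+2=6). Cumulative: 64
Frame 6: SPARE (0+10=10). 10 + next roll (10) = 20. Cumulative: 84
Frame 7: STRIKE. 10 + next two rolls (8+1) = 19. Cumulative: 103
Frame 8: OPEN (8+1=9). Cumulative: 112
Frame 9: OPEN (4+0=4). Cumulative: 116
Frame 10: OPEN. Sum of all frame-10 rolls (6+3) = 9. Cumulative: 125

Answer: 9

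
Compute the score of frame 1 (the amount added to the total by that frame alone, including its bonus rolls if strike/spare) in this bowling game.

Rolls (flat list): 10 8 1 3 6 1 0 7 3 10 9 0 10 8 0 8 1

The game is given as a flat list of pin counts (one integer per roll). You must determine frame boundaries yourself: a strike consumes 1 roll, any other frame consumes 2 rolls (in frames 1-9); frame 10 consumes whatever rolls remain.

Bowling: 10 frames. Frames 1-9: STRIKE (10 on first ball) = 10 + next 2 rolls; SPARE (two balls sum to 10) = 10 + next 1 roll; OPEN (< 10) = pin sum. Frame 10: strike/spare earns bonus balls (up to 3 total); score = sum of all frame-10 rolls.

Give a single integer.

Answer: 19

Derivation:
Frame 1: STRIKE. 10 + next two rolls (8+1) = 19. Cumulative: 19
Frame 2: OPEN (8+1=9). Cumulative: 28
Frame 3: OPEN (3+6=9). Cumulative: 37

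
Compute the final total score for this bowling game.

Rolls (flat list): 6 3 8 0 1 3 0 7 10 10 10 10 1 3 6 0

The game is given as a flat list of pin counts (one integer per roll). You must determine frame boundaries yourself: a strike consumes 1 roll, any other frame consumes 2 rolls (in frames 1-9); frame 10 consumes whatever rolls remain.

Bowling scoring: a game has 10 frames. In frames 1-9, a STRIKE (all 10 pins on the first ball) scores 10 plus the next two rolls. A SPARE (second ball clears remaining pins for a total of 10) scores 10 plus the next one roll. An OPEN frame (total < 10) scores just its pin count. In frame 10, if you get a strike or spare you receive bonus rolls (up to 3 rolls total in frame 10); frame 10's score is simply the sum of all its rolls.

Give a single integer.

Frame 1: OPEN (6+3=9). Cumulative: 9
Frame 2: OPEN (8+0=8). Cumulative: 17
Frame 3: OPEN (1+3=4). Cumulative: 21
Frame 4: OPEN (0+7=7). Cumulative: 28
Frame 5: STRIKE. 10 + next two rolls (10+10) = 30. Cumulative: 58
Frame 6: STRIKE. 10 + next two rolls (10+10) = 30. Cumulative: 88
Frame 7: STRIKE. 10 + next two rolls (10+1) = 21. Cumulative: 109
Frame 8: STRIKE. 10 + next two rolls (1+3) = 14. Cumulative: 123
Frame 9: OPEN (1+3=4). Cumulative: 127
Frame 10: OPEN. Sum of all frame-10 rolls (6+0) = 6. Cumulative: 133

Answer: 133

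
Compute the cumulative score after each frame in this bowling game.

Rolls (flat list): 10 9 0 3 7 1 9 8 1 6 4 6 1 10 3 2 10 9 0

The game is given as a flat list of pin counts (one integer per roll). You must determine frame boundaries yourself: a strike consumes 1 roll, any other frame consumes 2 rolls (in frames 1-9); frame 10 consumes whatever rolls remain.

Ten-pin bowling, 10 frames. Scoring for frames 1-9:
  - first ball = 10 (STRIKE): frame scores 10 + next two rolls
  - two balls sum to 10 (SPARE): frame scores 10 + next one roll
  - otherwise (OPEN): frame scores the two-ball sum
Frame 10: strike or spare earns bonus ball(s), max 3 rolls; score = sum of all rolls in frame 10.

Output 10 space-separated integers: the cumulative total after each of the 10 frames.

Answer: 19 28 39 57 66 82 89 104 109 128

Derivation:
Frame 1: STRIKE. 10 + next two rolls (9+0) = 19. Cumulative: 19
Frame 2: OPEN (9+0=9). Cumulative: 28
Frame 3: SPARE (3+7=10). 10 + next roll (1) = 11. Cumulative: 39
Frame 4: SPARE (1+9=10). 10 + next roll (8) = 18. Cumulative: 57
Frame 5: OPEN (8+1=9). Cumulative: 66
Frame 6: SPARE (6+4=10). 10 + next roll (6) = 16. Cumulative: 82
Frame 7: OPEN (6+1=7). Cumulative: 89
Frame 8: STRIKE. 10 + next two rolls (3+2) = 15. Cumulative: 104
Frame 9: OPEN (3+2=5). Cumulative: 109
Frame 10: STRIKE. Sum of all frame-10 rolls (10+9+0) = 19. Cumulative: 128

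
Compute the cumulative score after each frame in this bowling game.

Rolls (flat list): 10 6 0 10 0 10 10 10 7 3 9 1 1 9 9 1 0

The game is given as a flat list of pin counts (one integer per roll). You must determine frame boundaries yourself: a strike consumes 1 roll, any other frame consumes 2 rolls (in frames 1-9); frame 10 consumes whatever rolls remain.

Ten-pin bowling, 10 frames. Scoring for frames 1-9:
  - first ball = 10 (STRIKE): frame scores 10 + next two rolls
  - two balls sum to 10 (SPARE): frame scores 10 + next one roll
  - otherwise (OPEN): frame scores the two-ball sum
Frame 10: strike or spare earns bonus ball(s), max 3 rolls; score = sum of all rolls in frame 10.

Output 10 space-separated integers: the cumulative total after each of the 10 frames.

Answer: 16 22 42 62 89 109 128 139 158 168

Derivation:
Frame 1: STRIKE. 10 + next two rolls (6+0) = 16. Cumulative: 16
Frame 2: OPEN (6+0=6). Cumulative: 22
Frame 3: STRIKE. 10 + next two rolls (0+10) = 20. Cumulative: 42
Frame 4: SPARE (0+10=10). 10 + next roll (10) = 20. Cumulative: 62
Frame 5: STRIKE. 10 + next two rolls (10+7) = 27. Cumulative: 89
Frame 6: STRIKE. 10 + next two rolls (7+3) = 20. Cumulative: 109
Frame 7: SPARE (7+3=10). 10 + next roll (9) = 19. Cumulative: 128
Frame 8: SPARE (9+1=10). 10 + next roll (1) = 11. Cumulative: 139
Frame 9: SPARE (1+9=10). 10 + next roll (9) = 19. Cumulative: 158
Frame 10: SPARE. Sum of all frame-10 rolls (9+1+0) = 10. Cumulative: 168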